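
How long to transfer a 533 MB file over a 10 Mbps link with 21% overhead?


Effective throughput = 10 * (1 - 21/100) = 7.9 Mbps
File size in Mb = 533 * 8 = 4264 Mb
Time = 4264 / 7.9
Time = 539.7468 seconds


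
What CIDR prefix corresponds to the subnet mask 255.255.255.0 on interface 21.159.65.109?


Binary: 11111111.11111111.11111111.00000000
Count leading 1s
Prefix: /24


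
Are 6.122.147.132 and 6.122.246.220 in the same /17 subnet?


Mask: 255.255.128.0
6.122.147.132 AND mask = 6.122.128.0
6.122.246.220 AND mask = 6.122.128.0
Yes, same subnet (6.122.128.0)


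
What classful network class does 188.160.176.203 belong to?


First octet: 188
Binary: 10111100
10xxxxxx -> Class B (128-191)
Class B, default mask 255.255.0.0 (/16)


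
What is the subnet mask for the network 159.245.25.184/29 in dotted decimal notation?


/29 means 29 network bits, 3 host bits
Binary: 11111111111111111111111111111000
Mask: 255.255.255.248


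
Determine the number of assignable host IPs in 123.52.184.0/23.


Host bits = 32 - 23 = 9
Total addresses = 2^9 = 512
Usable = total - 2 (network and broadcast)
Usable hosts: 510


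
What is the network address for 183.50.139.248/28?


IP:   10110111.00110010.10001011.11111000
Mask: 11111111.11111111.11111111.11110000
AND operation:
Net:  10110111.00110010.10001011.11110000
Network: 183.50.139.240/28


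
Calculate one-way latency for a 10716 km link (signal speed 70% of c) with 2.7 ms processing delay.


Speed = 0.7 * 3e5 km/s = 210000 km/s
Propagation delay = 10716 / 210000 = 0.051 s = 51.0286 ms
Processing delay = 2.7 ms
Total one-way latency = 53.7286 ms


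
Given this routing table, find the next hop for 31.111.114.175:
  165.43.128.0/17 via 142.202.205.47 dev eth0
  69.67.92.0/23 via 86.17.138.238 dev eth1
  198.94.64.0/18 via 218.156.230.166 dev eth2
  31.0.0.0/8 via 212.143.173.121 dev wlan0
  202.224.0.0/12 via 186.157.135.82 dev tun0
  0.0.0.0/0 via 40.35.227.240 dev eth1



Longest prefix match for 31.111.114.175:
  /17 165.43.128.0: no
  /23 69.67.92.0: no
  /18 198.94.64.0: no
  /8 31.0.0.0: MATCH
  /12 202.224.0.0: no
  /0 0.0.0.0: MATCH
Selected: next-hop 212.143.173.121 via wlan0 (matched /8)


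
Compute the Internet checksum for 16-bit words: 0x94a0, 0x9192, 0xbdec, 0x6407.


Sum all words (with carry folding):
+ 0x94a0 = 0x94a0
+ 0x9192 = 0x2633
+ 0xbdec = 0xe41f
+ 0x6407 = 0x4827
One's complement: ~0x4827
Checksum = 0xb7d8


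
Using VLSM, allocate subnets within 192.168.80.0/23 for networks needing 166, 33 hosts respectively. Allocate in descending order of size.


166 hosts -> /24 (254 usable): 192.168.80.0/24
33 hosts -> /26 (62 usable): 192.168.81.0/26
Allocation: 192.168.80.0/24 (166 hosts, 254 usable); 192.168.81.0/26 (33 hosts, 62 usable)


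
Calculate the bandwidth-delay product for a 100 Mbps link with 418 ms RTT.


BDP = bandwidth * RTT
= 100 Mbps * 418 ms
= 100 * 1e6 * 418 / 1000 bits
= 41800000 bits
= 5225000 bytes
= 5102.5391 KB
BDP = 41800000 bits (5225000 bytes)


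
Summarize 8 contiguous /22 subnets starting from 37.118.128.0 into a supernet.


Original prefix: /22
Number of subnets: 8 = 2^3
New prefix = 22 - 3 = 19
Supernet: 37.118.128.0/19


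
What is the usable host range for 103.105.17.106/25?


Network: 103.105.17.0
Broadcast: 103.105.17.127
First usable = network + 1
Last usable = broadcast - 1
Range: 103.105.17.1 to 103.105.17.126


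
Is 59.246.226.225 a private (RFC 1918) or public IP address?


RFC 1918 private ranges:
  10.0.0.0/8 (10.0.0.0 - 10.255.255.255)
  172.16.0.0/12 (172.16.0.0 - 172.31.255.255)
  192.168.0.0/16 (192.168.0.0 - 192.168.255.255)
Public (not in any RFC 1918 range)


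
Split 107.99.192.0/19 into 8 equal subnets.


New prefix = 19 + 3 = 22
Each subnet has 1024 addresses
  107.99.192.0/22
  107.99.196.0/22
  107.99.200.0/22
  107.99.204.0/22
  107.99.208.0/22
  107.99.212.0/22
  107.99.216.0/22
  107.99.220.0/22
Subnets: 107.99.192.0/22, 107.99.196.0/22, 107.99.200.0/22, 107.99.204.0/22, 107.99.208.0/22, 107.99.212.0/22, 107.99.216.0/22, 107.99.220.0/22


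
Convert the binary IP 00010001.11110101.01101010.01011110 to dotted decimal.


00010001 = 17
11110101 = 245
01101010 = 106
01011110 = 94
IP: 17.245.106.94


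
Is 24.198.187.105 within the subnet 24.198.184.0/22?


Subnet network: 24.198.184.0
Test IP AND mask: 24.198.184.0
Yes, 24.198.187.105 is in 24.198.184.0/22


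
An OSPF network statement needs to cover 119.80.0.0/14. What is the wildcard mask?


Subnet mask: 255.252.0.0
Wildcard = 255.255.255.255 - subnet mask
255 - 255 = 0
255 - 252 = 3
255 - 0 = 255
255 - 0 = 255
Wildcard: 0.3.255.255


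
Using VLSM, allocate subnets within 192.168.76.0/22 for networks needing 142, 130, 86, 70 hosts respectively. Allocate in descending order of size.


142 hosts -> /24 (254 usable): 192.168.76.0/24
130 hosts -> /24 (254 usable): 192.168.77.0/24
86 hosts -> /25 (126 usable): 192.168.78.0/25
70 hosts -> /25 (126 usable): 192.168.78.128/25
Allocation: 192.168.76.0/24 (142 hosts, 254 usable); 192.168.77.0/24 (130 hosts, 254 usable); 192.168.78.0/25 (86 hosts, 126 usable); 192.168.78.128/25 (70 hosts, 126 usable)


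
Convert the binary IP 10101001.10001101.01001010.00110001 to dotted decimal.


10101001 = 169
10001101 = 141
01001010 = 74
00110001 = 49
IP: 169.141.74.49


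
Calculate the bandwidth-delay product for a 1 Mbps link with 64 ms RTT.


BDP = bandwidth * RTT
= 1 Mbps * 64 ms
= 1 * 1e6 * 64 / 1000 bits
= 64000 bits
= 8000 bytes
= 7.8125 KB
BDP = 64000 bits (8000 bytes)


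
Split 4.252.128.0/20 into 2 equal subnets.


New prefix = 20 + 1 = 21
Each subnet has 2048 addresses
  4.252.128.0/21
  4.252.136.0/21
Subnets: 4.252.128.0/21, 4.252.136.0/21


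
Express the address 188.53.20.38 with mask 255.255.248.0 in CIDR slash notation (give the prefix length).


Binary: 11111111.11111111.11111000.00000000
Count leading 1s
Prefix: /21


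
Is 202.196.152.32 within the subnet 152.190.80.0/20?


Subnet network: 152.190.80.0
Test IP AND mask: 202.196.144.0
No, 202.196.152.32 is not in 152.190.80.0/20


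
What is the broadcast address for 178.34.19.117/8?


Network: 178.0.0.0/8
Host bits = 24
Set all host bits to 1:
Broadcast: 178.255.255.255


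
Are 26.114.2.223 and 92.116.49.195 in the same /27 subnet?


Mask: 255.255.255.224
26.114.2.223 AND mask = 26.114.2.192
92.116.49.195 AND mask = 92.116.49.192
No, different subnets (26.114.2.192 vs 92.116.49.192)


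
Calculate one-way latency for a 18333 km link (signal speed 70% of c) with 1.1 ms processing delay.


Speed = 0.7 * 3e5 km/s = 210000 km/s
Propagation delay = 18333 / 210000 = 0.0873 s = 87.3 ms
Processing delay = 1.1 ms
Total one-way latency = 88.4 ms


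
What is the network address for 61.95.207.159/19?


IP:   00111101.01011111.11001111.10011111
Mask: 11111111.11111111.11100000.00000000
AND operation:
Net:  00111101.01011111.11000000.00000000
Network: 61.95.192.0/19


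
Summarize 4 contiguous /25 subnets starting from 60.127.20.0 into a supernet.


Original prefix: /25
Number of subnets: 4 = 2^2
New prefix = 25 - 2 = 23
Supernet: 60.127.20.0/23


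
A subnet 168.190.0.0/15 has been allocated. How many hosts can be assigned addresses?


Host bits = 32 - 15 = 17
Total addresses = 2^17 = 131072
Usable = total - 2 (network and broadcast)
Usable hosts: 131070


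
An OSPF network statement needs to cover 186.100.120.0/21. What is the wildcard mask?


Subnet mask: 255.255.248.0
Wildcard = 255.255.255.255 - subnet mask
255 - 255 = 0
255 - 255 = 0
255 - 248 = 7
255 - 0 = 255
Wildcard: 0.0.7.255


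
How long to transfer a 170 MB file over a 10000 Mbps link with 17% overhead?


Effective throughput = 10000 * (1 - 17/100) = 8300 Mbps
File size in Mb = 170 * 8 = 1360 Mb
Time = 1360 / 8300
Time = 0.1639 seconds


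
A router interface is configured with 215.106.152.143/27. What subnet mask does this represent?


/27 means 27 network bits, 5 host bits
Binary: 11111111111111111111111111100000
Mask: 255.255.255.224


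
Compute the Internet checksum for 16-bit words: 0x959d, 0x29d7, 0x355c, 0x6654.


Sum all words (with carry folding):
+ 0x959d = 0x959d
+ 0x29d7 = 0xbf74
+ 0x355c = 0xf4d0
+ 0x6654 = 0x5b25
One's complement: ~0x5b25
Checksum = 0xa4da


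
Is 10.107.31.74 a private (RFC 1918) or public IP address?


RFC 1918 private ranges:
  10.0.0.0/8 (10.0.0.0 - 10.255.255.255)
  172.16.0.0/12 (172.16.0.0 - 172.31.255.255)
  192.168.0.0/16 (192.168.0.0 - 192.168.255.255)
Private (in 10.0.0.0/8)


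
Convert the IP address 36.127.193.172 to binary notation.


36 = 00100100
127 = 01111111
193 = 11000001
172 = 10101100
Binary: 00100100.01111111.11000001.10101100


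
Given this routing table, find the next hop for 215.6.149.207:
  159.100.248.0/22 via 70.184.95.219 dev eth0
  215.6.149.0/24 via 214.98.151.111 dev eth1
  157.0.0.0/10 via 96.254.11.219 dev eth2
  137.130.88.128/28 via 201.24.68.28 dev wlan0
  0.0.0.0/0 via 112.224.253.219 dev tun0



Longest prefix match for 215.6.149.207:
  /22 159.100.248.0: no
  /24 215.6.149.0: MATCH
  /10 157.0.0.0: no
  /28 137.130.88.128: no
  /0 0.0.0.0: MATCH
Selected: next-hop 214.98.151.111 via eth1 (matched /24)


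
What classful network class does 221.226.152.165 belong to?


First octet: 221
Binary: 11011101
110xxxxx -> Class C (192-223)
Class C, default mask 255.255.255.0 (/24)


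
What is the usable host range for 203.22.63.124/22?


Network: 203.22.60.0
Broadcast: 203.22.63.255
First usable = network + 1
Last usable = broadcast - 1
Range: 203.22.60.1 to 203.22.63.254


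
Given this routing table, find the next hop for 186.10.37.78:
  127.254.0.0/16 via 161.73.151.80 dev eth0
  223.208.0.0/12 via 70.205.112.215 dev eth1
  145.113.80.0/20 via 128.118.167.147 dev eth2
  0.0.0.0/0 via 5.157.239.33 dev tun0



Longest prefix match for 186.10.37.78:
  /16 127.254.0.0: no
  /12 223.208.0.0: no
  /20 145.113.80.0: no
  /0 0.0.0.0: MATCH
Selected: next-hop 5.157.239.33 via tun0 (matched /0)


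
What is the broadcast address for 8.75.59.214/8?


Network: 8.0.0.0/8
Host bits = 24
Set all host bits to 1:
Broadcast: 8.255.255.255


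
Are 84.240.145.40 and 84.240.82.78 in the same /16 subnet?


Mask: 255.255.0.0
84.240.145.40 AND mask = 84.240.0.0
84.240.82.78 AND mask = 84.240.0.0
Yes, same subnet (84.240.0.0)


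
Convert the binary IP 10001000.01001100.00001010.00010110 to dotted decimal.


10001000 = 136
01001100 = 76
00001010 = 10
00010110 = 22
IP: 136.76.10.22


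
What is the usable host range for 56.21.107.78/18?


Network: 56.21.64.0
Broadcast: 56.21.127.255
First usable = network + 1
Last usable = broadcast - 1
Range: 56.21.64.1 to 56.21.127.254


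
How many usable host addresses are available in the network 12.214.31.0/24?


Host bits = 32 - 24 = 8
Total addresses = 2^8 = 256
Usable = total - 2 (network and broadcast)
Usable hosts: 254


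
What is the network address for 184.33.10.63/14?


IP:   10111000.00100001.00001010.00111111
Mask: 11111111.11111100.00000000.00000000
AND operation:
Net:  10111000.00100000.00000000.00000000
Network: 184.32.0.0/14


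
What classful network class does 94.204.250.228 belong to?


First octet: 94
Binary: 01011110
0xxxxxxx -> Class A (1-126)
Class A, default mask 255.0.0.0 (/8)


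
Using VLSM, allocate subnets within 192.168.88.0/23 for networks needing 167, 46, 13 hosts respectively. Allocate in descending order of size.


167 hosts -> /24 (254 usable): 192.168.88.0/24
46 hosts -> /26 (62 usable): 192.168.89.0/26
13 hosts -> /28 (14 usable): 192.168.89.64/28
Allocation: 192.168.88.0/24 (167 hosts, 254 usable); 192.168.89.0/26 (46 hosts, 62 usable); 192.168.89.64/28 (13 hosts, 14 usable)


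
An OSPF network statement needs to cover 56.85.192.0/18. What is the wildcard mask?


Subnet mask: 255.255.192.0
Wildcard = 255.255.255.255 - subnet mask
255 - 255 = 0
255 - 255 = 0
255 - 192 = 63
255 - 0 = 255
Wildcard: 0.0.63.255


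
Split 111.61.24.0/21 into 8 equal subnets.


New prefix = 21 + 3 = 24
Each subnet has 256 addresses
  111.61.24.0/24
  111.61.25.0/24
  111.61.26.0/24
  111.61.27.0/24
  111.61.28.0/24
  111.61.29.0/24
  111.61.30.0/24
  111.61.31.0/24
Subnets: 111.61.24.0/24, 111.61.25.0/24, 111.61.26.0/24, 111.61.27.0/24, 111.61.28.0/24, 111.61.29.0/24, 111.61.30.0/24, 111.61.31.0/24


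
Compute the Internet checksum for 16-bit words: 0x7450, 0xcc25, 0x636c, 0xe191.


Sum all words (with carry folding):
+ 0x7450 = 0x7450
+ 0xcc25 = 0x4076
+ 0x636c = 0xa3e2
+ 0xe191 = 0x8574
One's complement: ~0x8574
Checksum = 0x7a8b


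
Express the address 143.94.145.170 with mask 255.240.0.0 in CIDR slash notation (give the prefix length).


Binary: 11111111.11110000.00000000.00000000
Count leading 1s
Prefix: /12


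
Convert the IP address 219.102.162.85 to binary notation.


219 = 11011011
102 = 01100110
162 = 10100010
85 = 01010101
Binary: 11011011.01100110.10100010.01010101


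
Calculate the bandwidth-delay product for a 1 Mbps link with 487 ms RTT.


BDP = bandwidth * RTT
= 1 Mbps * 487 ms
= 1 * 1e6 * 487 / 1000 bits
= 487000 bits
= 60875 bytes
= 59.4482 KB
BDP = 487000 bits (60875 bytes)


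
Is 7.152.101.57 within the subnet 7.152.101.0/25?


Subnet network: 7.152.101.0
Test IP AND mask: 7.152.101.0
Yes, 7.152.101.57 is in 7.152.101.0/25


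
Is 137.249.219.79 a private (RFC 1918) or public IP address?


RFC 1918 private ranges:
  10.0.0.0/8 (10.0.0.0 - 10.255.255.255)
  172.16.0.0/12 (172.16.0.0 - 172.31.255.255)
  192.168.0.0/16 (192.168.0.0 - 192.168.255.255)
Public (not in any RFC 1918 range)


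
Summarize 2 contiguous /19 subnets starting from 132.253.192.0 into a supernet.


Original prefix: /19
Number of subnets: 2 = 2^1
New prefix = 19 - 1 = 18
Supernet: 132.253.192.0/18


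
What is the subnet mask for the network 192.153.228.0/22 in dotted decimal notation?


/22 means 22 network bits, 10 host bits
Binary: 11111111111111111111110000000000
Mask: 255.255.252.0


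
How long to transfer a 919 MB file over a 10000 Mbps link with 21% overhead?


Effective throughput = 10000 * (1 - 21/100) = 7900 Mbps
File size in Mb = 919 * 8 = 7352 Mb
Time = 7352 / 7900
Time = 0.9306 seconds


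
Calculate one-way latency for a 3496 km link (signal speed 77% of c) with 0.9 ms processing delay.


Speed = 0.77 * 3e5 km/s = 231000 km/s
Propagation delay = 3496 / 231000 = 0.0151 s = 15.1342 ms
Processing delay = 0.9 ms
Total one-way latency = 16.0342 ms


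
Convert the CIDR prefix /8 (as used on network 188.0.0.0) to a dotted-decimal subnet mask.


/8 means 8 network bits, 24 host bits
Binary: 11111111000000000000000000000000
Mask: 255.0.0.0


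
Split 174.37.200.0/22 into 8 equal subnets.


New prefix = 22 + 3 = 25
Each subnet has 128 addresses
  174.37.200.0/25
  174.37.200.128/25
  174.37.201.0/25
  174.37.201.128/25
  174.37.202.0/25
  174.37.202.128/25
  174.37.203.0/25
  174.37.203.128/25
Subnets: 174.37.200.0/25, 174.37.200.128/25, 174.37.201.0/25, 174.37.201.128/25, 174.37.202.0/25, 174.37.202.128/25, 174.37.203.0/25, 174.37.203.128/25


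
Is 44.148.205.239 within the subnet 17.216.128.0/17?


Subnet network: 17.216.128.0
Test IP AND mask: 44.148.128.0
No, 44.148.205.239 is not in 17.216.128.0/17


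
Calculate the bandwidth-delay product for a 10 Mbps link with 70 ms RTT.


BDP = bandwidth * RTT
= 10 Mbps * 70 ms
= 10 * 1e6 * 70 / 1000 bits
= 700000 bits
= 87500 bytes
= 85.4492 KB
BDP = 700000 bits (87500 bytes)


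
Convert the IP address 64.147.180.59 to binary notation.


64 = 01000000
147 = 10010011
180 = 10110100
59 = 00111011
Binary: 01000000.10010011.10110100.00111011


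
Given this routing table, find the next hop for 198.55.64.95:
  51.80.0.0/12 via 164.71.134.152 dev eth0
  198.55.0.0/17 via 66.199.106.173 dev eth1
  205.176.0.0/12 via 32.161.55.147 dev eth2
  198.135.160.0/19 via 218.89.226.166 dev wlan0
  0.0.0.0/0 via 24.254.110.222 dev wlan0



Longest prefix match for 198.55.64.95:
  /12 51.80.0.0: no
  /17 198.55.0.0: MATCH
  /12 205.176.0.0: no
  /19 198.135.160.0: no
  /0 0.0.0.0: MATCH
Selected: next-hop 66.199.106.173 via eth1 (matched /17)


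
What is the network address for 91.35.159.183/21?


IP:   01011011.00100011.10011111.10110111
Mask: 11111111.11111111.11111000.00000000
AND operation:
Net:  01011011.00100011.10011000.00000000
Network: 91.35.152.0/21


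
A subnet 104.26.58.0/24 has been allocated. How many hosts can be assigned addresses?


Host bits = 32 - 24 = 8
Total addresses = 2^8 = 256
Usable = total - 2 (network and broadcast)
Usable hosts: 254


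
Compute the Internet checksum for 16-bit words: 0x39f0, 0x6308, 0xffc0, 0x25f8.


Sum all words (with carry folding):
+ 0x39f0 = 0x39f0
+ 0x6308 = 0x9cf8
+ 0xffc0 = 0x9cb9
+ 0x25f8 = 0xc2b1
One's complement: ~0xc2b1
Checksum = 0x3d4e


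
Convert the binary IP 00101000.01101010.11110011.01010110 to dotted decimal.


00101000 = 40
01101010 = 106
11110011 = 243
01010110 = 86
IP: 40.106.243.86


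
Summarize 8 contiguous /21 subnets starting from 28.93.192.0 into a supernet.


Original prefix: /21
Number of subnets: 8 = 2^3
New prefix = 21 - 3 = 18
Supernet: 28.93.192.0/18


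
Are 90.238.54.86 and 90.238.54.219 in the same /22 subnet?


Mask: 255.255.252.0
90.238.54.86 AND mask = 90.238.52.0
90.238.54.219 AND mask = 90.238.52.0
Yes, same subnet (90.238.52.0)


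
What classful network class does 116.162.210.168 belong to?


First octet: 116
Binary: 01110100
0xxxxxxx -> Class A (1-126)
Class A, default mask 255.0.0.0 (/8)


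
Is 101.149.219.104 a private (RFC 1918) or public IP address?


RFC 1918 private ranges:
  10.0.0.0/8 (10.0.0.0 - 10.255.255.255)
  172.16.0.0/12 (172.16.0.0 - 172.31.255.255)
  192.168.0.0/16 (192.168.0.0 - 192.168.255.255)
Public (not in any RFC 1918 range)


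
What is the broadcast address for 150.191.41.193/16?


Network: 150.191.0.0/16
Host bits = 16
Set all host bits to 1:
Broadcast: 150.191.255.255


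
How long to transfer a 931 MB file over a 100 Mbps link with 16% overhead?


Effective throughput = 100 * (1 - 16/100) = 84 Mbps
File size in Mb = 931 * 8 = 7448 Mb
Time = 7448 / 84
Time = 88.6667 seconds


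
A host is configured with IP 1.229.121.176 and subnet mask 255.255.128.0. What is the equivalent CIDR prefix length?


Binary: 11111111.11111111.10000000.00000000
Count leading 1s
Prefix: /17


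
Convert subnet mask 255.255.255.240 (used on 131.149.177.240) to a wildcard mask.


Subnet mask: 255.255.255.240
Wildcard = 255.255.255.255 - subnet mask
255 - 255 = 0
255 - 255 = 0
255 - 255 = 0
255 - 240 = 15
Wildcard: 0.0.0.15


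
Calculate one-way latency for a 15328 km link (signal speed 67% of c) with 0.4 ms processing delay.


Speed = 0.67 * 3e5 km/s = 201000 km/s
Propagation delay = 15328 / 201000 = 0.0763 s = 76.2587 ms
Processing delay = 0.4 ms
Total one-way latency = 76.6587 ms


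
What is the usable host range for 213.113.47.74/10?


Network: 213.64.0.0
Broadcast: 213.127.255.255
First usable = network + 1
Last usable = broadcast - 1
Range: 213.64.0.1 to 213.127.255.254


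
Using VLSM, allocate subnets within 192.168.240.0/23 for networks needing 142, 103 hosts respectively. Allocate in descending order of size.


142 hosts -> /24 (254 usable): 192.168.240.0/24
103 hosts -> /25 (126 usable): 192.168.241.0/25
Allocation: 192.168.240.0/24 (142 hosts, 254 usable); 192.168.241.0/25 (103 hosts, 126 usable)


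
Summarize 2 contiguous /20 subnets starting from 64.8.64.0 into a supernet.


Original prefix: /20
Number of subnets: 2 = 2^1
New prefix = 20 - 1 = 19
Supernet: 64.8.64.0/19


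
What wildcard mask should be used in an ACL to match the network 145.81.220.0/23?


Subnet mask: 255.255.254.0
Wildcard = 255.255.255.255 - subnet mask
255 - 255 = 0
255 - 255 = 0
255 - 254 = 1
255 - 0 = 255
Wildcard: 0.0.1.255


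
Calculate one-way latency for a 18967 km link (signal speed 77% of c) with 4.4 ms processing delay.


Speed = 0.77 * 3e5 km/s = 231000 km/s
Propagation delay = 18967 / 231000 = 0.0821 s = 82.1082 ms
Processing delay = 4.4 ms
Total one-way latency = 86.5082 ms


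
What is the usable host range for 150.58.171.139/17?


Network: 150.58.128.0
Broadcast: 150.58.255.255
First usable = network + 1
Last usable = broadcast - 1
Range: 150.58.128.1 to 150.58.255.254


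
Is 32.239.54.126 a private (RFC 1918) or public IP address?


RFC 1918 private ranges:
  10.0.0.0/8 (10.0.0.0 - 10.255.255.255)
  172.16.0.0/12 (172.16.0.0 - 172.31.255.255)
  192.168.0.0/16 (192.168.0.0 - 192.168.255.255)
Public (not in any RFC 1918 range)


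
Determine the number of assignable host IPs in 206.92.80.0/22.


Host bits = 32 - 22 = 10
Total addresses = 2^10 = 1024
Usable = total - 2 (network and broadcast)
Usable hosts: 1022


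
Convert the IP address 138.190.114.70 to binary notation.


138 = 10001010
190 = 10111110
114 = 01110010
70 = 01000110
Binary: 10001010.10111110.01110010.01000110


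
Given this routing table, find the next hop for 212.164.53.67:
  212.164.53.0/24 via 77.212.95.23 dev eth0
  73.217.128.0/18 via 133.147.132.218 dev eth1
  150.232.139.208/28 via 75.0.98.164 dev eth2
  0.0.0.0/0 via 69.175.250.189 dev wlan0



Longest prefix match for 212.164.53.67:
  /24 212.164.53.0: MATCH
  /18 73.217.128.0: no
  /28 150.232.139.208: no
  /0 0.0.0.0: MATCH
Selected: next-hop 77.212.95.23 via eth0 (matched /24)


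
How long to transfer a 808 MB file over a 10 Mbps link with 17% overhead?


Effective throughput = 10 * (1 - 17/100) = 8.3 Mbps
File size in Mb = 808 * 8 = 6464 Mb
Time = 6464 / 8.3
Time = 778.7952 seconds


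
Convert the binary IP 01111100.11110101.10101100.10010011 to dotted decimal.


01111100 = 124
11110101 = 245
10101100 = 172
10010011 = 147
IP: 124.245.172.147


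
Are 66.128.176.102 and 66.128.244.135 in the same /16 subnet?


Mask: 255.255.0.0
66.128.176.102 AND mask = 66.128.0.0
66.128.244.135 AND mask = 66.128.0.0
Yes, same subnet (66.128.0.0)


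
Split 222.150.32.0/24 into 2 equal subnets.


New prefix = 24 + 1 = 25
Each subnet has 128 addresses
  222.150.32.0/25
  222.150.32.128/25
Subnets: 222.150.32.0/25, 222.150.32.128/25


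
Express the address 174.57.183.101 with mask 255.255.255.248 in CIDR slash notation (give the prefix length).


Binary: 11111111.11111111.11111111.11111000
Count leading 1s
Prefix: /29


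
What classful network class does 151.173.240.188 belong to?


First octet: 151
Binary: 10010111
10xxxxxx -> Class B (128-191)
Class B, default mask 255.255.0.0 (/16)


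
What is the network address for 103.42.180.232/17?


IP:   01100111.00101010.10110100.11101000
Mask: 11111111.11111111.10000000.00000000
AND operation:
Net:  01100111.00101010.10000000.00000000
Network: 103.42.128.0/17


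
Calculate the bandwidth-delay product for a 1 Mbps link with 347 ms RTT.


BDP = bandwidth * RTT
= 1 Mbps * 347 ms
= 1 * 1e6 * 347 / 1000 bits
= 347000 bits
= 43375 bytes
= 42.3584 KB
BDP = 347000 bits (43375 bytes)


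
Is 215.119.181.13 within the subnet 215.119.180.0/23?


Subnet network: 215.119.180.0
Test IP AND mask: 215.119.180.0
Yes, 215.119.181.13 is in 215.119.180.0/23


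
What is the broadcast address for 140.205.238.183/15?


Network: 140.204.0.0/15
Host bits = 17
Set all host bits to 1:
Broadcast: 140.205.255.255


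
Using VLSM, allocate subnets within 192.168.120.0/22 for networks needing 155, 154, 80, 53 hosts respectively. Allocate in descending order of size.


155 hosts -> /24 (254 usable): 192.168.120.0/24
154 hosts -> /24 (254 usable): 192.168.121.0/24
80 hosts -> /25 (126 usable): 192.168.122.0/25
53 hosts -> /26 (62 usable): 192.168.122.128/26
Allocation: 192.168.120.0/24 (155 hosts, 254 usable); 192.168.121.0/24 (154 hosts, 254 usable); 192.168.122.0/25 (80 hosts, 126 usable); 192.168.122.128/26 (53 hosts, 62 usable)


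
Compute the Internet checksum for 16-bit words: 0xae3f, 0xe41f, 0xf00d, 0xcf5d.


Sum all words (with carry folding):
+ 0xae3f = 0xae3f
+ 0xe41f = 0x925f
+ 0xf00d = 0x826d
+ 0xcf5d = 0x51cb
One's complement: ~0x51cb
Checksum = 0xae34


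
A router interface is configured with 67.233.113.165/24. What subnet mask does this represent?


/24 means 24 network bits, 8 host bits
Binary: 11111111111111111111111100000000
Mask: 255.255.255.0


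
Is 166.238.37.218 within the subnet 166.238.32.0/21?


Subnet network: 166.238.32.0
Test IP AND mask: 166.238.32.0
Yes, 166.238.37.218 is in 166.238.32.0/21


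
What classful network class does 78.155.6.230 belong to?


First octet: 78
Binary: 01001110
0xxxxxxx -> Class A (1-126)
Class A, default mask 255.0.0.0 (/8)


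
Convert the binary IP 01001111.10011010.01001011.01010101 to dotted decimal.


01001111 = 79
10011010 = 154
01001011 = 75
01010101 = 85
IP: 79.154.75.85


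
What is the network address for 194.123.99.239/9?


IP:   11000010.01111011.01100011.11101111
Mask: 11111111.10000000.00000000.00000000
AND operation:
Net:  11000010.00000000.00000000.00000000
Network: 194.0.0.0/9


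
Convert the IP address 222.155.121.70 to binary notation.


222 = 11011110
155 = 10011011
121 = 01111001
70 = 01000110
Binary: 11011110.10011011.01111001.01000110


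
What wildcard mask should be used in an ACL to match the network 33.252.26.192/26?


Subnet mask: 255.255.255.192
Wildcard = 255.255.255.255 - subnet mask
255 - 255 = 0
255 - 255 = 0
255 - 255 = 0
255 - 192 = 63
Wildcard: 0.0.0.63


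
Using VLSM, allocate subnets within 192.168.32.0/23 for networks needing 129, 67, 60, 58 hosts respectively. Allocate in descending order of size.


129 hosts -> /24 (254 usable): 192.168.32.0/24
67 hosts -> /25 (126 usable): 192.168.33.0/25
60 hosts -> /26 (62 usable): 192.168.33.128/26
58 hosts -> /26 (62 usable): 192.168.33.192/26
Allocation: 192.168.32.0/24 (129 hosts, 254 usable); 192.168.33.0/25 (67 hosts, 126 usable); 192.168.33.128/26 (60 hosts, 62 usable); 192.168.33.192/26 (58 hosts, 62 usable)


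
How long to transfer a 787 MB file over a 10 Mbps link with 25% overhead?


Effective throughput = 10 * (1 - 25/100) = 7.5 Mbps
File size in Mb = 787 * 8 = 6296 Mb
Time = 6296 / 7.5
Time = 839.4667 seconds


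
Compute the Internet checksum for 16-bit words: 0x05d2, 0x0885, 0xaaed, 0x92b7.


Sum all words (with carry folding):
+ 0x05d2 = 0x05d2
+ 0x0885 = 0x0e57
+ 0xaaed = 0xb944
+ 0x92b7 = 0x4bfc
One's complement: ~0x4bfc
Checksum = 0xb403


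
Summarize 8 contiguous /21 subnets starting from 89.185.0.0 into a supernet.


Original prefix: /21
Number of subnets: 8 = 2^3
New prefix = 21 - 3 = 18
Supernet: 89.185.0.0/18


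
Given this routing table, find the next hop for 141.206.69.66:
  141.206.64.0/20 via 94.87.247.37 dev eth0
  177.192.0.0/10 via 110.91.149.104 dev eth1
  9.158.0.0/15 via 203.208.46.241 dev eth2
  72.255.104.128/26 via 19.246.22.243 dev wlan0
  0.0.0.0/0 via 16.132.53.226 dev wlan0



Longest prefix match for 141.206.69.66:
  /20 141.206.64.0: MATCH
  /10 177.192.0.0: no
  /15 9.158.0.0: no
  /26 72.255.104.128: no
  /0 0.0.0.0: MATCH
Selected: next-hop 94.87.247.37 via eth0 (matched /20)


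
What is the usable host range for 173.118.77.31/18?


Network: 173.118.64.0
Broadcast: 173.118.127.255
First usable = network + 1
Last usable = broadcast - 1
Range: 173.118.64.1 to 173.118.127.254


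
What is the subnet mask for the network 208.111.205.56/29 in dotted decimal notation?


/29 means 29 network bits, 3 host bits
Binary: 11111111111111111111111111111000
Mask: 255.255.255.248


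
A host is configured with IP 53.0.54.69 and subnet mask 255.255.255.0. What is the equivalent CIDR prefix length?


Binary: 11111111.11111111.11111111.00000000
Count leading 1s
Prefix: /24


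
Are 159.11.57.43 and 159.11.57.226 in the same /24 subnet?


Mask: 255.255.255.0
159.11.57.43 AND mask = 159.11.57.0
159.11.57.226 AND mask = 159.11.57.0
Yes, same subnet (159.11.57.0)


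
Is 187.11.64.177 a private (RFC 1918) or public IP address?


RFC 1918 private ranges:
  10.0.0.0/8 (10.0.0.0 - 10.255.255.255)
  172.16.0.0/12 (172.16.0.0 - 172.31.255.255)
  192.168.0.0/16 (192.168.0.0 - 192.168.255.255)
Public (not in any RFC 1918 range)


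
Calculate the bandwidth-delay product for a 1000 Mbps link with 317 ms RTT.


BDP = bandwidth * RTT
= 1000 Mbps * 317 ms
= 1000 * 1e6 * 317 / 1000 bits
= 317000000 bits
= 39625000 bytes
= 38696.2891 KB
BDP = 317000000 bits (39625000 bytes)


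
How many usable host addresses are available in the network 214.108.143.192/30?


Host bits = 32 - 30 = 2
Total addresses = 2^2 = 4
Usable = total - 2 (network and broadcast)
Usable hosts: 2


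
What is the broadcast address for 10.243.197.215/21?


Network: 10.243.192.0/21
Host bits = 11
Set all host bits to 1:
Broadcast: 10.243.199.255


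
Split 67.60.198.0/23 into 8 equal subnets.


New prefix = 23 + 3 = 26
Each subnet has 64 addresses
  67.60.198.0/26
  67.60.198.64/26
  67.60.198.128/26
  67.60.198.192/26
  67.60.199.0/26
  67.60.199.64/26
  67.60.199.128/26
  67.60.199.192/26
Subnets: 67.60.198.0/26, 67.60.198.64/26, 67.60.198.128/26, 67.60.198.192/26, 67.60.199.0/26, 67.60.199.64/26, 67.60.199.128/26, 67.60.199.192/26


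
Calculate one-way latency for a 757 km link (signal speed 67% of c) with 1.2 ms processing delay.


Speed = 0.67 * 3e5 km/s = 201000 km/s
Propagation delay = 757 / 201000 = 0.0038 s = 3.7662 ms
Processing delay = 1.2 ms
Total one-way latency = 4.9662 ms


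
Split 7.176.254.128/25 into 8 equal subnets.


New prefix = 25 + 3 = 28
Each subnet has 16 addresses
  7.176.254.128/28
  7.176.254.144/28
  7.176.254.160/28
  7.176.254.176/28
  7.176.254.192/28
  7.176.254.208/28
  7.176.254.224/28
  7.176.254.240/28
Subnets: 7.176.254.128/28, 7.176.254.144/28, 7.176.254.160/28, 7.176.254.176/28, 7.176.254.192/28, 7.176.254.208/28, 7.176.254.224/28, 7.176.254.240/28


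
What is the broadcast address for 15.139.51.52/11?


Network: 15.128.0.0/11
Host bits = 21
Set all host bits to 1:
Broadcast: 15.159.255.255


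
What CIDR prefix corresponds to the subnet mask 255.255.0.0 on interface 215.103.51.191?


Binary: 11111111.11111111.00000000.00000000
Count leading 1s
Prefix: /16


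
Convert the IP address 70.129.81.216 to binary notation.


70 = 01000110
129 = 10000001
81 = 01010001
216 = 11011000
Binary: 01000110.10000001.01010001.11011000


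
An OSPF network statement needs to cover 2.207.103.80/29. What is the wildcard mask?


Subnet mask: 255.255.255.248
Wildcard = 255.255.255.255 - subnet mask
255 - 255 = 0
255 - 255 = 0
255 - 255 = 0
255 - 248 = 7
Wildcard: 0.0.0.7


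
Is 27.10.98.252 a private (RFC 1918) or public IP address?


RFC 1918 private ranges:
  10.0.0.0/8 (10.0.0.0 - 10.255.255.255)
  172.16.0.0/12 (172.16.0.0 - 172.31.255.255)
  192.168.0.0/16 (192.168.0.0 - 192.168.255.255)
Public (not in any RFC 1918 range)


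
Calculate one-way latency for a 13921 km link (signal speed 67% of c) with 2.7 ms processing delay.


Speed = 0.67 * 3e5 km/s = 201000 km/s
Propagation delay = 13921 / 201000 = 0.0693 s = 69.2587 ms
Processing delay = 2.7 ms
Total one-way latency = 71.9587 ms


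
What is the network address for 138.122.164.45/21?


IP:   10001010.01111010.10100100.00101101
Mask: 11111111.11111111.11111000.00000000
AND operation:
Net:  10001010.01111010.10100000.00000000
Network: 138.122.160.0/21


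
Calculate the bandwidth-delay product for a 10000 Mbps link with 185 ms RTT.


BDP = bandwidth * RTT
= 10000 Mbps * 185 ms
= 10000 * 1e6 * 185 / 1000 bits
= 1850000000 bits
= 231250000 bytes
= 225830.0781 KB
BDP = 1850000000 bits (231250000 bytes)


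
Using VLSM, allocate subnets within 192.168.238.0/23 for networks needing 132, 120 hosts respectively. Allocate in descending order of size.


132 hosts -> /24 (254 usable): 192.168.238.0/24
120 hosts -> /25 (126 usable): 192.168.239.0/25
Allocation: 192.168.238.0/24 (132 hosts, 254 usable); 192.168.239.0/25 (120 hosts, 126 usable)


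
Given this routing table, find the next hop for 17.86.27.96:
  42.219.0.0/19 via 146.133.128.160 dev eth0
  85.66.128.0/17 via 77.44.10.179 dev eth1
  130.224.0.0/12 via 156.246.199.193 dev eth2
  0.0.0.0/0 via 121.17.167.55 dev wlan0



Longest prefix match for 17.86.27.96:
  /19 42.219.0.0: no
  /17 85.66.128.0: no
  /12 130.224.0.0: no
  /0 0.0.0.0: MATCH
Selected: next-hop 121.17.167.55 via wlan0 (matched /0)


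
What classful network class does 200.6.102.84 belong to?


First octet: 200
Binary: 11001000
110xxxxx -> Class C (192-223)
Class C, default mask 255.255.255.0 (/24)


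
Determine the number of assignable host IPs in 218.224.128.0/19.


Host bits = 32 - 19 = 13
Total addresses = 2^13 = 8192
Usable = total - 2 (network and broadcast)
Usable hosts: 8190


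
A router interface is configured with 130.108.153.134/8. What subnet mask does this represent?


/8 means 8 network bits, 24 host bits
Binary: 11111111000000000000000000000000
Mask: 255.0.0.0


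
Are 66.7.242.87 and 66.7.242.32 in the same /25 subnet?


Mask: 255.255.255.128
66.7.242.87 AND mask = 66.7.242.0
66.7.242.32 AND mask = 66.7.242.0
Yes, same subnet (66.7.242.0)


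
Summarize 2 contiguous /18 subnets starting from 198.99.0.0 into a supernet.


Original prefix: /18
Number of subnets: 2 = 2^1
New prefix = 18 - 1 = 17
Supernet: 198.99.0.0/17


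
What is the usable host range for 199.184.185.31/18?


Network: 199.184.128.0
Broadcast: 199.184.191.255
First usable = network + 1
Last usable = broadcast - 1
Range: 199.184.128.1 to 199.184.191.254


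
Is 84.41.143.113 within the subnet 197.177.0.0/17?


Subnet network: 197.177.0.0
Test IP AND mask: 84.41.128.0
No, 84.41.143.113 is not in 197.177.0.0/17


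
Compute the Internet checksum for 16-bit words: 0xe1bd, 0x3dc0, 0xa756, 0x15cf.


Sum all words (with carry folding):
+ 0xe1bd = 0xe1bd
+ 0x3dc0 = 0x1f7e
+ 0xa756 = 0xc6d4
+ 0x15cf = 0xdca3
One's complement: ~0xdca3
Checksum = 0x235c


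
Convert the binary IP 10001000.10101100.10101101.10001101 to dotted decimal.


10001000 = 136
10101100 = 172
10101101 = 173
10001101 = 141
IP: 136.172.173.141


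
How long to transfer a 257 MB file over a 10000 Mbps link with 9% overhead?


Effective throughput = 10000 * (1 - 9/100) = 9100 Mbps
File size in Mb = 257 * 8 = 2056 Mb
Time = 2056 / 9100
Time = 0.2259 seconds


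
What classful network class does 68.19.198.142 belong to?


First octet: 68
Binary: 01000100
0xxxxxxx -> Class A (1-126)
Class A, default mask 255.0.0.0 (/8)


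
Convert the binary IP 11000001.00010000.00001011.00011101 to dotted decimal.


11000001 = 193
00010000 = 16
00001011 = 11
00011101 = 29
IP: 193.16.11.29


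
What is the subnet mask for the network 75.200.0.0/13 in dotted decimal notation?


/13 means 13 network bits, 19 host bits
Binary: 11111111111110000000000000000000
Mask: 255.248.0.0


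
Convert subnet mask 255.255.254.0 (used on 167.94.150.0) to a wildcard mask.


Subnet mask: 255.255.254.0
Wildcard = 255.255.255.255 - subnet mask
255 - 255 = 0
255 - 255 = 0
255 - 254 = 1
255 - 0 = 255
Wildcard: 0.0.1.255


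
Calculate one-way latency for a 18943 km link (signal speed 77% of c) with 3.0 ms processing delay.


Speed = 0.77 * 3e5 km/s = 231000 km/s
Propagation delay = 18943 / 231000 = 0.082 s = 82.0043 ms
Processing delay = 3.0 ms
Total one-way latency = 85.0043 ms


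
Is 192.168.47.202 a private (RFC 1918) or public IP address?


RFC 1918 private ranges:
  10.0.0.0/8 (10.0.0.0 - 10.255.255.255)
  172.16.0.0/12 (172.16.0.0 - 172.31.255.255)
  192.168.0.0/16 (192.168.0.0 - 192.168.255.255)
Private (in 192.168.0.0/16)


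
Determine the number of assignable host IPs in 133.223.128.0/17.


Host bits = 32 - 17 = 15
Total addresses = 2^15 = 32768
Usable = total - 2 (network and broadcast)
Usable hosts: 32766


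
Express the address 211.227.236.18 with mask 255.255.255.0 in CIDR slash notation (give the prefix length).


Binary: 11111111.11111111.11111111.00000000
Count leading 1s
Prefix: /24


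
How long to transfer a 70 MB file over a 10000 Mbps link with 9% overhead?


Effective throughput = 10000 * (1 - 9/100) = 9100 Mbps
File size in Mb = 70 * 8 = 560 Mb
Time = 560 / 9100
Time = 0.0615 seconds


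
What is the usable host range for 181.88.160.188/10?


Network: 181.64.0.0
Broadcast: 181.127.255.255
First usable = network + 1
Last usable = broadcast - 1
Range: 181.64.0.1 to 181.127.255.254


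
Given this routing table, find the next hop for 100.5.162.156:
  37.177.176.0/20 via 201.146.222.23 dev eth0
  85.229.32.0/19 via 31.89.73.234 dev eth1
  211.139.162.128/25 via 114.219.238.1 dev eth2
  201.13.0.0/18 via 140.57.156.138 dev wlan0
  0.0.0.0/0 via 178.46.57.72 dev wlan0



Longest prefix match for 100.5.162.156:
  /20 37.177.176.0: no
  /19 85.229.32.0: no
  /25 211.139.162.128: no
  /18 201.13.0.0: no
  /0 0.0.0.0: MATCH
Selected: next-hop 178.46.57.72 via wlan0 (matched /0)


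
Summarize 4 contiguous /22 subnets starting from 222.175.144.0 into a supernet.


Original prefix: /22
Number of subnets: 4 = 2^2
New prefix = 22 - 2 = 20
Supernet: 222.175.144.0/20


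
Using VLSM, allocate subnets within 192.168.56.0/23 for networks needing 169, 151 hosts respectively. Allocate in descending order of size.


169 hosts -> /24 (254 usable): 192.168.56.0/24
151 hosts -> /24 (254 usable): 192.168.57.0/24
Allocation: 192.168.56.0/24 (169 hosts, 254 usable); 192.168.57.0/24 (151 hosts, 254 usable)


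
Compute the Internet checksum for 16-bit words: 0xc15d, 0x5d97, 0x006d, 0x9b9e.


Sum all words (with carry folding):
+ 0xc15d = 0xc15d
+ 0x5d97 = 0x1ef5
+ 0x006d = 0x1f62
+ 0x9b9e = 0xbb00
One's complement: ~0xbb00
Checksum = 0x44ff


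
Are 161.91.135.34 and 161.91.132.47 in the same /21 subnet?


Mask: 255.255.248.0
161.91.135.34 AND mask = 161.91.128.0
161.91.132.47 AND mask = 161.91.128.0
Yes, same subnet (161.91.128.0)


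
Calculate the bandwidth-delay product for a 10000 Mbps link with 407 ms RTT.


BDP = bandwidth * RTT
= 10000 Mbps * 407 ms
= 10000 * 1e6 * 407 / 1000 bits
= 4070000000 bits
= 508750000 bytes
= 496826.1719 KB
BDP = 4070000000 bits (508750000 bytes)


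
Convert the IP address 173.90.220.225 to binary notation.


173 = 10101101
90 = 01011010
220 = 11011100
225 = 11100001
Binary: 10101101.01011010.11011100.11100001


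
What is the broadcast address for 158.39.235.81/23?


Network: 158.39.234.0/23
Host bits = 9
Set all host bits to 1:
Broadcast: 158.39.235.255


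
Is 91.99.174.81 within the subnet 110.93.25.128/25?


Subnet network: 110.93.25.128
Test IP AND mask: 91.99.174.0
No, 91.99.174.81 is not in 110.93.25.128/25


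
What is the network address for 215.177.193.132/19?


IP:   11010111.10110001.11000001.10000100
Mask: 11111111.11111111.11100000.00000000
AND operation:
Net:  11010111.10110001.11000000.00000000
Network: 215.177.192.0/19


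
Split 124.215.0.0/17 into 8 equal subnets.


New prefix = 17 + 3 = 20
Each subnet has 4096 addresses
  124.215.0.0/20
  124.215.16.0/20
  124.215.32.0/20
  124.215.48.0/20
  124.215.64.0/20
  124.215.80.0/20
  124.215.96.0/20
  124.215.112.0/20
Subnets: 124.215.0.0/20, 124.215.16.0/20, 124.215.32.0/20, 124.215.48.0/20, 124.215.64.0/20, 124.215.80.0/20, 124.215.96.0/20, 124.215.112.0/20


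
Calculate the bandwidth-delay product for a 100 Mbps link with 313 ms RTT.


BDP = bandwidth * RTT
= 100 Mbps * 313 ms
= 100 * 1e6 * 313 / 1000 bits
= 31300000 bits
= 3912500 bytes
= 3820.8008 KB
BDP = 31300000 bits (3912500 bytes)
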